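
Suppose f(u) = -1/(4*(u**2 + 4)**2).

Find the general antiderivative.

F(u) = (-u**2*atan(u/2) - 2*u - 4*atan(u/2))/(64*u**2 + 256) + C

Any candidate F(u) must reproduce f(u) exactly when differentiated.
Check: d/du[(-u**2*atan(u/2) - 2*u - 4*atan(u/2))/(64*u**2 + 256)] = -1/(4*u**4 + 32*u**2 + 64), which equals f(u).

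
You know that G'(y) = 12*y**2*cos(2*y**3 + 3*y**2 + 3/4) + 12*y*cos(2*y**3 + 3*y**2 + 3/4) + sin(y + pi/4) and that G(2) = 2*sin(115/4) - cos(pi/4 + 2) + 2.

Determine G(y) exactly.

G(y) = 2*sin(2*y**3 + 3*y**2 + 3/4) - cos(y + pi/4) + 2

Integrate term by term and add the pieces.
A general antiderivative is 2*sin(2*y**3 + 3*y**2 + 3/4) - cos(y + pi/4) + C.
The condition gives C = 2*sin(115/4) - cos(pi/4 + 2) + 2 - (2*sin(115/4) - cos(pi/4 + 2)) = 2.
So G(y) = 2*sin(2*y**3 + 3*y**2 + 3/4) - cos(y + pi/4) + 2.
Check: d/dy[2*sin(2*y**3 + 3*y**2 + 3/4) - cos(y + pi/4) + 2] = 12*y**2*cos(2*y**3 + 3*y**2 + 3/4) + 12*y*cos(2*y**3 + 3*y**2 + 3/4) + sin(y + pi/4) = G'(y).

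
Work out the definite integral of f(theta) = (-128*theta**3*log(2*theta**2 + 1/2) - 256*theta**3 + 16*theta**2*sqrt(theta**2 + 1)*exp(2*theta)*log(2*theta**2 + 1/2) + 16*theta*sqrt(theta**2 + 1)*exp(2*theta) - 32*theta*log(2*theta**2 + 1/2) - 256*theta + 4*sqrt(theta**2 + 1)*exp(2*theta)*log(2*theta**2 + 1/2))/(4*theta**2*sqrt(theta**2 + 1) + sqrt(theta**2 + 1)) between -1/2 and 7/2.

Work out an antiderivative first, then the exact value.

Antiderivative: F(theta) = -32*sqrt(theta**2 + 1)*log(2*theta**2 + 1/2) + 2*exp(2*theta)*log(2*theta**2 + 1/2); value = -16*sqrt(53)*log(25) + 2*exp(7)*log(25)

Recognize the product-rule pattern: f = u'v + uv' with u = -16*sqrt(4*theta**2 + 4) + 2*exp(2*theta), v = log(2*theta**2 + 1/2), so integration by parts undoes it.
F(theta) = -32*sqrt(theta**2 + 1)*log(2*theta**2 + 1/2) + 2*exp(2*theta)*log(2*theta**2 + 1/2) is an antiderivative of f.
Check: d/dtheta[-32*sqrt(theta**2 + 1)*log(2*theta**2 + 1/2) + 2*exp(2*theta)*log(2*theta**2 + 1/2)] = (-128*theta**3*log(2*theta**2 + 1/2) - 256*theta**3 + 16*theta**2*sqrt(theta**2 + 1)*exp(2*theta)*log(2*theta**2 + 1/2) + 16*theta*sqrt(theta**2 + 1)*exp(2*theta) - 32*theta*log(2*theta**2 + 1/2) - 256*theta + 4*sqrt(theta**2 + 1)*exp(2*theta)*log(2*theta**2 + 1/2))/(4*theta**2*sqrt(theta**2 + 1) + sqrt(theta**2 + 1)) = f(theta).
F(7/2) = -16*sqrt(53)*log(25) + 2*exp(7)*log(25); F(-1/2) = 0.
Integral = F(7/2) - F(-1/2) = -16*sqrt(53)*log(25) + 2*exp(7)*log(25).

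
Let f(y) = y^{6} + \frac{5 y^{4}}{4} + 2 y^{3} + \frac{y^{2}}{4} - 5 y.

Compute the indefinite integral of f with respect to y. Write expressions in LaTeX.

F(y) = \frac{y^{7}}{7} + \frac{y^{5}}{4} + \frac{y^{4}}{2} + \frac{y^{3}}{12} - \frac{5 y^{2}}{2} + C

The integrand splits into summands that can be handled one at a time.
Check: d/dy[\frac{y^{7}}{7} + \frac{y^{5}}{4} + \frac{y^{4}}{2} + \frac{y^{3}}{12} - \frac{5 y^{2}}{2}] = y^{6} + \frac{5 y^{4}}{4} + 2 y^{3} + \frac{y^{2}}{4} - 5 y = f(y).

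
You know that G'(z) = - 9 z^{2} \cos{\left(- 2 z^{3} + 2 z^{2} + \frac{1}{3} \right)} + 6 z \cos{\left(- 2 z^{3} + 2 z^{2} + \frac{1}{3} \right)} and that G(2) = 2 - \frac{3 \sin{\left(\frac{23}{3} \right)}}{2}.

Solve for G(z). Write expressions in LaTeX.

The substitution u = - 2 z^{3} + 2 z^{2} + \frac{1}{3} works: G'(z) is exactly (dG/du)*(du/dz) for that inner function.
A general antiderivative is \frac{3 \sin{\left(- 2 z^{3} + 2 z^{2} + \frac{1}{3} \right)}}{2} + C.
The condition gives C = 2 - \frac{3 \sin{\left(\frac{23}{3} \right)}}{2} - (- \frac{3 \sin{\left(\frac{23}{3} \right)}}{2}) = 2.
So G(z) = \frac{3 \sin{\left(- 2 z^{3} + 2 z^{2} + \frac{1}{3} \right)}}{2} + 2.
Check: d/dz[\frac{3 \sin{\left(- 2 z^{3} + 2 z^{2} + \frac{1}{3} \right)}}{2} + 2] = - 9 z^{2} \cos{\left(- 2 z^{3} + 2 z^{2} + \frac{1}{3} \right)} + 6 z \cos{\left(- 2 z^{3} + 2 z^{2} + \frac{1}{3} \right)} = G'(z).

G(z) = \frac{3 \sin{\left(- 2 z^{3} + 2 z^{2} + \frac{1}{3} \right)}}{2} + 2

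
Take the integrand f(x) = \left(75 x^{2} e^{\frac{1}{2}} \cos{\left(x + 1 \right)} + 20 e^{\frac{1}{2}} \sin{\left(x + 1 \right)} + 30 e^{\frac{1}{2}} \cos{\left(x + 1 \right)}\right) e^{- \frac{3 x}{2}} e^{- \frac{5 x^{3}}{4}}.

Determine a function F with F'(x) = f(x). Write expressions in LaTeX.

Recognize the product-rule pattern: f = u'v + uv' with u = - 20 \cos{\left(x + 1 \right)}, v = e^{- \frac{5 x^{3}}{4} - \frac{3 x}{2} + \frac{1}{2}}, so integration by parts undoes it.
Check: d/dx[- 20 e^{\frac{1}{2}} e^{- \frac{3 x}{2}} e^{- \frac{5 x^{3}}{4}} \cos{\left(x + 1 \right)}] = \left(75 x^{2} e^{\frac{1}{2}} \cos{\left(x + 1 \right)} + 20 e^{\frac{1}{2}} \sin{\left(x + 1 \right)} + 30 e^{\frac{1}{2}} \cos{\left(x + 1 \right)}\right) e^{- \frac{3 x}{2}} e^{- \frac{5 x^{3}}{4}} = f(x).

An antiderivative is F(x) = - 20 e^{\frac{1}{2}} e^{- \frac{3 x}{2}} e^{- \frac{5 x^{3}}{4}} \cos{\left(x + 1 \right)}.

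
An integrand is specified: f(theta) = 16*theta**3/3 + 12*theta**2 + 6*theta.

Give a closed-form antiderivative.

f matches the chain-rule pattern g'(h)*h' with inner function h(theta) = -2*theta**2 - 3*theta; substituting u = h(theta) collapses the integral.
Check: d/dtheta[theta**2*(2*theta + 3)**2/3] = 16*theta**3/3 + 12*theta**2 + 6*theta = f(theta).

An antiderivative is F(theta) = theta**2*(2*theta + 3)**2/3.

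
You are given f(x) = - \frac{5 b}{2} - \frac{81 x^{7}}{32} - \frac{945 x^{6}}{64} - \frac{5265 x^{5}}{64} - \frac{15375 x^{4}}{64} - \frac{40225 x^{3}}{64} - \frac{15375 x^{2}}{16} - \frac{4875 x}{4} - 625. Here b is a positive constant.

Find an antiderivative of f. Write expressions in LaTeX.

An antiderivative is F(x) = - \frac{5 b x}{2} - \left(- \frac{3 x^{2}}{4} - \frac{5 x}{4} - 5\right)^{4}.

The integrand splits into summands that can be handled one at a time.
Check: d/dx[- \frac{5 b x}{2} - \left(- \frac{3 x^{2}}{4} - \frac{5 x}{4} - 5\right)^{4}] = - \frac{5 b}{2} - \frac{81 x^{7}}{32} - \frac{945 x^{6}}{64} - \frac{5265 x^{5}}{64} - \frac{15375 x^{4}}{64} - \frac{40225 x^{3}}{64} - \frac{15375 x^{2}}{16} - \frac{4875 x}{4} - 625 = f(x).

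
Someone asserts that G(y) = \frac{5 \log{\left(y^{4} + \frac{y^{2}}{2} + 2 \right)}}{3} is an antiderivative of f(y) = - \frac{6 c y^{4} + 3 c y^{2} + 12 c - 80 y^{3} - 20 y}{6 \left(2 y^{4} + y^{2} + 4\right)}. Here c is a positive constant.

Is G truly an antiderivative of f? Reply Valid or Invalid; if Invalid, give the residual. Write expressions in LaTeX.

d/dy[G] = \frac{40 y^{3} + 10 y}{6 y^{4} + 3 y^{2} + 12}
d/dy[G] - f(y) = \frac{c}{2} != 0.

Invalid: d/dy[G] - f = \frac{c}{2}, which is not 0.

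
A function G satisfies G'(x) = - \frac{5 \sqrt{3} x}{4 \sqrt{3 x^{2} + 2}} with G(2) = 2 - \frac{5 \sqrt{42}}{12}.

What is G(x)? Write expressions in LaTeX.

G(x) = 2 - \frac{5 \sqrt{x^{2} + \frac{2}{3}}}{4}

The substitution u = x^{2} + \frac{2}{3} works: G'(x) is exactly (dG/du)*(du/dx) for that inner function.
A general antiderivative is - \frac{5 \sqrt{x^{2} + \frac{2}{3}}}{4} + C.
The condition gives C = 2 - \frac{5 \sqrt{42}}{12} - (- \frac{5 \sqrt{42}}{12}) = 2.
So G(x) = 2 - \frac{5 \sqrt{x^{2} + \frac{2}{3}}}{4}.
Check: d/dx[2 - \frac{5 \sqrt{x^{2} + \frac{2}{3}}}{4}] = - \frac{5 \sqrt{3} x}{4 \sqrt{3 x^{2} + 2}} = G'(x).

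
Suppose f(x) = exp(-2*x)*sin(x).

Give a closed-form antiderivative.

An antiderivative is F(x) = -2*exp(-2*x)*sin(x)/5 - exp(-2*x)*cos(x)/5.

Any candidate F(x) must reproduce f(x) exactly when differentiated.
Check: d/dx[-2*exp(-2*x)*sin(x)/5 - exp(-2*x)*cos(x)/5] = exp(-2*x)*sin(x) = f(x).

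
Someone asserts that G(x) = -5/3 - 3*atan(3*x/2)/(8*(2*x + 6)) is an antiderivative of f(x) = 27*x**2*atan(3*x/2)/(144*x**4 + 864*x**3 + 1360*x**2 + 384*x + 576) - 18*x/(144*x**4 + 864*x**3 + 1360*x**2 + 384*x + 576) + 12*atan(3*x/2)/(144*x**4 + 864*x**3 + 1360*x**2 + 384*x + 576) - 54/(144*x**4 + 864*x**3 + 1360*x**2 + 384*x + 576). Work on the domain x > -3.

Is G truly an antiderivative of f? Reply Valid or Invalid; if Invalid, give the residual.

Valid - differentiating G returns exactly f.

d/dx[G] = (27*x**2*atan(3*x/2) - 18*x + 12*atan(3*x/2) - 54)/(144*x**4 + 864*x**3 + 1360*x**2 + 384*x + 576)
This equals f(x) exactly, so the claim holds.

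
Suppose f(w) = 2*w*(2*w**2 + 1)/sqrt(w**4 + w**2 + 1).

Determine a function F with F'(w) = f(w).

The substitution u = w**4 + w**2 + 1 works: f is exactly (dF/du)*(du/dw) for that inner function.
Check: d/dw[2*sqrt(w**4 + w**2 + 1)] = (4*w**3 + 2*w)/sqrt(w**4 + w**2 + 1), which equals f(w).

An antiderivative is F(w) = 2*sqrt(w**4 + w**2 + 1).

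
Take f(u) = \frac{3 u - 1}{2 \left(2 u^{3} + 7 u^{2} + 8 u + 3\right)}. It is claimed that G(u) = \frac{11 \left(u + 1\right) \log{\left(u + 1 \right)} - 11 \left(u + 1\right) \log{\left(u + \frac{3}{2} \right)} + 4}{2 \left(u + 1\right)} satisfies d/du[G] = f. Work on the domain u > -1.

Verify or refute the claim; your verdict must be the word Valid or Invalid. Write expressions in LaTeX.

d/du[G] = \frac{3 u - 1}{4 u^{3} + 14 u^{2} + 16 u + 6}
This equals f(u) exactly, so the claim holds.

Valid: G'(u) = f(u).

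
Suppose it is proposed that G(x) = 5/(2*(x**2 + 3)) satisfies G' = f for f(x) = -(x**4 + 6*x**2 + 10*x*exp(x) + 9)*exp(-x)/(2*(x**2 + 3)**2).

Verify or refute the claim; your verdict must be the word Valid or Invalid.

Invalid: d/dx[G] - f = exp(-x)/2, which is not 0.

d/dx[G] = -5*x/(x**4 + 6*x**2 + 9)
d/dx[G] - f(x) = exp(-x)/2 != 0.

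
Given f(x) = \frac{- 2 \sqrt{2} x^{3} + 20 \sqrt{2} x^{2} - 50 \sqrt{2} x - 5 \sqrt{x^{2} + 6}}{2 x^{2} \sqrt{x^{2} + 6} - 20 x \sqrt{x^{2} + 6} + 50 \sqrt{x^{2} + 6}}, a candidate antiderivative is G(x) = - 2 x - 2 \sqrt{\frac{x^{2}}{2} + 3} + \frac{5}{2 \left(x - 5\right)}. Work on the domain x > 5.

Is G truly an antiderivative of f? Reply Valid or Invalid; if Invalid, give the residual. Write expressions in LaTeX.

d/dx[G] = \frac{- 2 \sqrt{2} x^{3} - 4 x^{2} \sqrt{x^{2} + 6} + 20 \sqrt{2} x^{2} + 40 x \sqrt{x^{2} + 6} - 50 \sqrt{2} x - 105 \sqrt{x^{2} + 6}}{2 x^{2} \sqrt{x^{2} + 6} - 20 x \sqrt{x^{2} + 6} + 50 \sqrt{x^{2} + 6}}
d/dx[G] - f(x) = -2 != 0.

Invalid: d/dx[G] - f = -2, which is not 0.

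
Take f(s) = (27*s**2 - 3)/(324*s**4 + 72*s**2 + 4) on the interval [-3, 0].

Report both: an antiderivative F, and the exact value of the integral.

Recognize the product-rule pattern: f = u'v + uv' with u = -s/4, v = 1/(3*s**2 + 1/3), so integration by parts undoes it.
F(s) = -3*s/(4*(9*s**2 + 1)) is an antiderivative of f.
Check: d/ds[-3*s/(4*(9*s**2 + 1))] = (27*s**2 - 3)/(324*s**4 + 72*s**2 + 4) = f(s).
F(0) = 0; F(-3) = 9/328.
Integral = F(0) - F(-3) = -9/328.

Antiderivative: F(s) = -3*s/(4*(9*s**2 + 1)); value = -9/328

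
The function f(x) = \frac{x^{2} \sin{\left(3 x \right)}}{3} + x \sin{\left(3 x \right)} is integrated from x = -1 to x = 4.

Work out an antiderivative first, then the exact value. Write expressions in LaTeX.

The integrand splits into summands that can be handled one at a time.
F(x) = \frac{- 9 x^{2} \cos{\left(3 x \right)} + 6 x \sin{\left(3 x \right)} - 27 x \cos{\left(3 x \right)} + 9 \sin{\left(3 x \right)} + 2 \cos{\left(3 x \right)}}{81} is an antiderivative of f.
Check: d/dx[\frac{- 9 x^{2} \cos{\left(3 x \right)} + 6 x \sin{\left(3 x \right)} - 27 x \cos{\left(3 x \right)} + 9 \sin{\left(3 x \right)} + 2 \cos{\left(3 x \right)}}{81}] = \frac{x^{2} \sin{\left(3 x \right)}}{3} + x \sin{\left(3 x \right)} = f(x).
F(4) = - \frac{250 \cos{\left(12 \right)}}{81} + \frac{11 \sin{\left(12 \right)}}{27}; F(-1) = \frac{20 \cos{\left(3 \right)}}{81} - \frac{\sin{\left(3 \right)}}{27}.
Integral = F(4) - F(-1) = - \frac{250 \cos{\left(12 \right)}}{81} + \frac{11 \sin{\left(12 \right)}}{27} + \frac{\sin{\left(3 \right)}}{27} - \frac{20 \cos{\left(3 \right)}}{81}.

Antiderivative: F(x) = \frac{- 9 x^{2} \cos{\left(3 x \right)} + 6 x \sin{\left(3 x \right)} - 27 x \cos{\left(3 x \right)} + 9 \sin{\left(3 x \right)} + 2 \cos{\left(3 x \right)}}{81}; value = - \frac{250 \cos{\left(12 \right)}}{81} + \frac{11 \sin{\left(12 \right)}}{27} + \frac{\sin{\left(3 \right)}}{27} - \frac{20 \cos{\left(3 \right)}}{81}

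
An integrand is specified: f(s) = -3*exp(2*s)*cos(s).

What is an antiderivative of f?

An antiderivative is F(s) = -3*exp(2*s)*sin(s)/5 - 6*exp(2*s)*cos(s)/5.

An antiderivative F(s) passes only if d/ds[F] lands on f(s) exactly.
Check: d/ds[-3*exp(2*s)*sin(s)/5 - 6*exp(2*s)*cos(s)/5] = -3*exp(2*s)*cos(s) = f(s).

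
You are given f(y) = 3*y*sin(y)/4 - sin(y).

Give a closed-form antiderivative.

An antiderivative is F(y) = -(3*y*cos(y) - 3*sin(y) - 4*cos(y))/4.

Integrate term by term and add the pieces.
Check: d/dy[-(3*y*cos(y) - 3*sin(y) - 4*cos(y))/4] = 3*y*sin(y)/4 - sin(y) = f(y).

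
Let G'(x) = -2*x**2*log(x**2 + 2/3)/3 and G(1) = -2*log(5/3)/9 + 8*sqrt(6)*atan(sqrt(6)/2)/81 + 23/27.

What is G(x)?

G(x) = -(18*x**3*log(x**2 + 2/3) - 12*x**3 + 24*x - 8*sqrt(6)*atan(sqrt(6)*x/2) - 81)/81

For G(x) to be correct, d/dx[G] must agree with the stated G'(x) identically.
A general antiderivative is -2*x**3*log(x**2 + 2/3)/9 + 4*x**3/27 - 8*x/27 + 8*sqrt(6)*atan(sqrt(6)*x/2)/81 + C.
The condition gives C = -2*log(5/3)/9 + 8*sqrt(6)*atan(sqrt(6)/2)/81 + 23/27 - (-4/27 - 2*log(5/3)/9 + 8*sqrt(6)*atan(sqrt(6)/2)/81) = 1.
So G(x) = -(18*x**3*log(x**2 + 2/3) - 12*x**3 + 24*x - 8*sqrt(6)*atan(sqrt(6)*x/2) - 81)/81.
Check: d/dx[-(18*x**3*log(x**2 + 2/3) - 12*x**3 + 24*x - 8*sqrt(6)*atan(sqrt(6)*x/2) - 81)/81] = -2*x**2*log(x**2 + 2/3)/3 = G'(x).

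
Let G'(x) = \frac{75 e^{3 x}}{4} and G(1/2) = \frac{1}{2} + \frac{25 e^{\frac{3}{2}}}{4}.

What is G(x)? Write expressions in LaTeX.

G(x) = \frac{25 e^{3 x} + 2}{4}

Recover the given G'(x) by differentiating a candidate G(x); any mismatch rules it out.
A general antiderivative is \frac{25 e^{3 x}}{4} + C.
The condition gives C = \frac{1}{2} + \frac{25 e^{\frac{3}{2}}}{4} - (\frac{25 e^{\frac{3}{2}}}{4}) = \frac{1}{2}.
So G(x) = \frac{25 e^{3 x} + 2}{4}.
Check: d/dx[\frac{25 e^{3 x} + 2}{4}] = \frac{75 e^{3 x}}{4} = G'(x).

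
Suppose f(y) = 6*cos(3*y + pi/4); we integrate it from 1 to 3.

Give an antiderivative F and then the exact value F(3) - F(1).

Differentiate the proposed F(y) back; it has to land on f(y) exactly.
F(y) = 2*sin(3*y + pi/4) is an antiderivative of f.
Check: d/dy[2*sin(3*y + pi/4)] = 6*cos(3*y + pi/4) = f(y).
F(3) = 2*sin(pi/4 + 9); F(1) = 2*sin(pi/4 + 3).
Integral = F(3) - F(1) = 2*sin(pi/4 + 9) - 2*sin(pi/4 + 3).

Antiderivative: F(y) = 2*sin(3*y + pi/4); value = 2*sin(pi/4 + 9) - 2*sin(pi/4 + 3)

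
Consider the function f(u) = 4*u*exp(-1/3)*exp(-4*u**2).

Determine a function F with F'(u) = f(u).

An antiderivative is F(u) = -exp(-4*u**2 - 1/3)/2.

The substitution w = -4*u**2 - 1/3 works: f is exactly (dF/dw)*(dw/du) for that inner function.
Check: d/du[-exp(-4*u**2 - 1/3)/2] = 4*u*exp(-1/3)*exp(-4*u**2) = f(u).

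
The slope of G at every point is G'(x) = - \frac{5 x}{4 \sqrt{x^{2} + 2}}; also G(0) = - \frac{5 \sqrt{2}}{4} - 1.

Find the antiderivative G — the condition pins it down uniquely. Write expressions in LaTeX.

G(x) = - \frac{5 \sqrt{x^{2} + 2} + 4}{4}

G'(x) matches the chain-rule pattern g'(h)*h' with inner function h(x) = x^{2} + 2; substituting u = h(x) collapses the integral.
A general antiderivative is - \frac{5 \sqrt{x^{2} + 2}}{4} + C.
The condition gives C = - \frac{5 \sqrt{2}}{4} - 1 - (- \frac{5 \sqrt{2}}{4}) = -1.
So G(x) = - \frac{5 \sqrt{x^{2} + 2} + 4}{4}.
Check: d/dx[- \frac{5 \sqrt{x^{2} + 2} + 4}{4}] = - \frac{5 x}{4 \sqrt{x^{2} + 2}} = G'(x).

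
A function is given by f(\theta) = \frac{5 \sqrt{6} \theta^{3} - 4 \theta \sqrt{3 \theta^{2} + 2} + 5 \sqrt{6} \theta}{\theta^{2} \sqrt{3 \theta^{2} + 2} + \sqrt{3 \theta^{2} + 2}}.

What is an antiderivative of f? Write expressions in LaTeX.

For F(\theta) to be correct the identity F'(\theta) - f(\theta) = 0 must hold.
Check: d/d\theta[5 \sqrt{2 \theta^{2} + \frac{4}{3}} - 2 \log{\left(\theta^{2} + 1 \right)}] = \frac{5 \sqrt{6} \theta^{3} - 4 \theta \sqrt{3 \theta^{2} + 2} + 5 \sqrt{6} \theta}{\theta^{2} \sqrt{3 \theta^{2} + 2} + \sqrt{3 \theta^{2} + 2}} = f(\theta).

An antiderivative is F(\theta) = 5 \sqrt{2 \theta^{2} + \frac{4}{3}} - 2 \log{\left(\theta^{2} + 1 \right)}.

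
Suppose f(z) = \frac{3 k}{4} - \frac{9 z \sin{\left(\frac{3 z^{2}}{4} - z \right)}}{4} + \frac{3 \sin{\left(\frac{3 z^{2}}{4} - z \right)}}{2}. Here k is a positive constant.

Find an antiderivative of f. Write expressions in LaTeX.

The integrand splits into summands that can be handled one at a time.
Check: d/dz[\frac{3 \left(k z + 2 \cos{\left(\frac{3 z^{2}}{4} - z \right)}\right)}{4}] = \frac{3 k}{4} - \frac{9 z \sin{\left(\frac{3 z^{2}}{4} - z \right)}}{4} + \frac{3 \sin{\left(\frac{3 z^{2}}{4} - z \right)}}{2} = f(z).

An antiderivative is F(z) = \frac{3 \left(k z + 2 \cos{\left(\frac{3 z^{2}}{4} - z \right)}\right)}{4}.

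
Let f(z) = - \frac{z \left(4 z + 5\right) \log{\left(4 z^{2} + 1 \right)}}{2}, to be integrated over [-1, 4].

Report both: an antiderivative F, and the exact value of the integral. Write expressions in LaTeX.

Antiderivative: F(z) = - \frac{96 z^{3} \log{\left(4 z^{2} + 1 \right)} - 64 z^{3} + 180 z^{2} \log{\left(4 z^{2} + 1 \right)} - 180 z^{2} + 48 z + 45 \log{\left(z^{2} + \frac{1}{4} \right)} - 24 \operatorname{atan}{\left(2 z \right)}}{144}; value = - \frac{188 \log{\left(65 \right)}}{3} - \frac{5 \log{\left(\frac{65}{4} \right)}}{16} + \frac{5 \log{\left(\frac{5}{4} \right)}}{16} + \frac{\operatorname{atan}{\left(2 \right)}}{6} + \frac{\operatorname{atan}{\left(8 \right)}}{6} + \frac{7 \log{\left(5 \right)}}{12} + \frac{1655}{36}

Whatever form F(z) takes, F'(z) = f(z) is non-negotiable.
F(z) = - \frac{96 z^{3} \log{\left(4 z^{2} + 1 \right)} - 64 z^{3} + 180 z^{2} \log{\left(4 z^{2} + 1 \right)} - 180 z^{2} + 48 z + 45 \log{\left(z^{2} + \frac{1}{4} \right)} - 24 \operatorname{atan}{\left(2 z \right)}}{144} is an antiderivative of f.
Check: d/dz[- \frac{96 z^{3} \log{\left(4 z^{2} + 1 \right)} - 64 z^{3} + 180 z^{2} \log{\left(4 z^{2} + 1 \right)} - 180 z^{2} + 48 z + 45 \log{\left(z^{2} + \frac{1}{4} \right)} - 24 \operatorname{atan}{\left(2 z \right)}}{144}] = - 2 z^{2} \log{\left(4 z^{2} + 1 \right)} - \frac{5 z \log{\left(4 z^{2} + 1 \right)}}{2}, which equals f(z).
F(4) = - \frac{188 \log{\left(65 \right)}}{3} - \frac{5 \log{\left(\frac{65}{4} \right)}}{16} + \frac{\operatorname{atan}{\left(8 \right)}}{6} + \frac{424}{9}; F(-1) = - \frac{7 \log{\left(5 \right)}}{12} - \frac{\operatorname{atan}{\left(2 \right)}}{6} - \frac{5 \log{\left(\frac{5}{4} \right)}}{16} + \frac{41}{36}.
Integral = F(4) - F(-1) = - \frac{188 \log{\left(65 \right)}}{3} - \frac{5 \log{\left(\frac{65}{4} \right)}}{16} + \frac{5 \log{\left(\frac{5}{4} \right)}}{16} + \frac{\operatorname{atan}{\left(2 \right)}}{6} + \frac{\operatorname{atan}{\left(8 \right)}}{6} + \frac{7 \log{\left(5 \right)}}{12} + \frac{1655}{36}.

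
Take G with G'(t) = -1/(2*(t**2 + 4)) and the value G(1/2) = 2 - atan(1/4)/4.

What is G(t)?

G(t) = 2 - atan(t/2)/4

A candidate passes only if d/dt[G] lands on the given G'(t) exactly.
A general antiderivative is -atan(t/2)/4 + C.
The condition gives C = 2 - atan(1/4)/4 - (-atan(1/4)/4) = 2.
So G(t) = 2 - atan(t/2)/4.
Check: d/dt[2 - atan(t/2)/4] = -1/(2*t**2 + 8), which equals G'(t).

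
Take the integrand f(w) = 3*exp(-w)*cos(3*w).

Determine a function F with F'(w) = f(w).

An antiderivative is F(w) = 3*(3*sin(3*w) - cos(3*w))*exp(-w)/10.

Differentiate the proposed F(w) back; it has to land on f(w) exactly.
Check: d/dw[3*(3*sin(3*w) - cos(3*w))*exp(-w)/10] = 3*exp(-w)*cos(3*w) = f(w).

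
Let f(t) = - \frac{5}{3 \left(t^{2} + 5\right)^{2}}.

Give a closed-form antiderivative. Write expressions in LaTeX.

Differentiate the proposed F(t) back; it has to land on f(t) exactly.
Check: d/dt[\frac{- \sqrt{5} t^{2} \operatorname{atan}{\left(\frac{\sqrt{5} t}{5} \right)} - 5 t - 5 \sqrt{5} \operatorname{atan}{\left(\frac{\sqrt{5} t}{5} \right)}}{30 t^{2} + 150}] = - \frac{5}{3 t^{4} + 30 t^{2} + 75}, which equals f(t).

An antiderivative is F(t) = \frac{- \sqrt{5} t^{2} \operatorname{atan}{\left(\frac{\sqrt{5} t}{5} \right)} - 5 t - 5 \sqrt{5} \operatorname{atan}{\left(\frac{\sqrt{5} t}{5} \right)}}{30 t^{2} + 150}.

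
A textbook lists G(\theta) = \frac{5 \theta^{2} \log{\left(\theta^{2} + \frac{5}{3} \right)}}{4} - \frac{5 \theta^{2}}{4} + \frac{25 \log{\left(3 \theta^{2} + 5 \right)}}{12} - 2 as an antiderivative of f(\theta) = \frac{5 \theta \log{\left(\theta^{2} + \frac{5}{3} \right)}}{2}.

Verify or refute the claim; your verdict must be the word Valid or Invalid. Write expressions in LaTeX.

Valid - the claim checks out under differentiation.

d/d\theta[G] = \frac{5 \theta \log{\left(\theta^{2} + \frac{5}{3} \right)}}{2}
This equals f(\theta) exactly, so the claim holds.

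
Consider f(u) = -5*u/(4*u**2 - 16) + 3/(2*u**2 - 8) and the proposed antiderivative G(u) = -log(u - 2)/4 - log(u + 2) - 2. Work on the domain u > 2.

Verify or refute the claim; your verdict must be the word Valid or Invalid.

d/du[G] = (6 - 5*u)/(4*u**2 - 16)
This equals f(u) exactly, so the claim holds.

Valid: G'(u) = f(u).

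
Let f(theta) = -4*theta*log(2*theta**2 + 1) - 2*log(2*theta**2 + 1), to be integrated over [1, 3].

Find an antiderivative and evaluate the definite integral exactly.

Antiderivative: F(theta) = 2*theta**2 + 2*theta*(-theta - 1)*log(2*theta**2 + 1) + 4*theta - log(theta**2 + 1/2) - 2*sqrt(2)*atan(sqrt(2)*theta); value = -24*log(19) - 2*sqrt(2)*atan(3*sqrt(2)) - log(19/2) + log(3/2) + 2*sqrt(2)*atan(sqrt(2)) + 4*log(3) + 24

Integrate term by term and add the pieces.
F(theta) = 2*theta**2 + 2*theta*(-theta - 1)*log(2*theta**2 + 1) + 4*theta - log(theta**2 + 1/2) - 2*sqrt(2)*atan(sqrt(2)*theta) is an antiderivative of f.
Check: d/dtheta[2*theta**2 + 2*theta*(-theta - 1)*log(2*theta**2 + 1) + 4*theta - log(theta**2 + 1/2) - 2*sqrt(2)*atan(sqrt(2)*theta)] = -4*theta*log(2*theta**2 + 1) - 2*log(2*theta**2 + 1) = f(theta).
F(3) = -24*log(19) - 2*sqrt(2)*atan(3*sqrt(2)) - log(19/2) + 30; F(1) = -4*log(3) - 2*sqrt(2)*atan(sqrt(2)) - log(3/2) + 6.
Integral = F(3) - F(1) = -24*log(19) - 2*sqrt(2)*atan(3*sqrt(2)) - log(19/2) + log(3/2) + 2*sqrt(2)*atan(sqrt(2)) + 4*log(3) + 24.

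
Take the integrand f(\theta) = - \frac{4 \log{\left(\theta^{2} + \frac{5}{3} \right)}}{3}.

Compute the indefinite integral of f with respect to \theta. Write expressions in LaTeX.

Any candidate F(\theta) must reproduce f(\theta) exactly when differentiated.
Check: d/d\theta[- \frac{4 \left(3 \theta \log{\left(\theta^{2} + \frac{5}{3} \right)} - 6 \theta + 2 \sqrt{15} \operatorname{atan}{\left(\frac{\sqrt{15} \theta}{5} \right)}\right)}{9}] = - \frac{4 \log{\left(\theta^{2} + \frac{5}{3} \right)}}{3} = f(\theta).

F(\theta) = - \frac{4 \left(3 \theta \log{\left(\theta^{2} + \frac{5}{3} \right)} - 6 \theta + 2 \sqrt{15} \operatorname{atan}{\left(\frac{\sqrt{15} \theta}{5} \right)}\right)}{9} + C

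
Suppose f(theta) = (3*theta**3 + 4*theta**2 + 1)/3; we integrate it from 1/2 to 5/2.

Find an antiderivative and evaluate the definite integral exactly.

Differentiate the proposed F(theta) back; it has to land on f(theta) exactly.
F(theta) = theta**4/4 + 4*theta**3/9 + theta/3 is an antiderivative of f.
Check: d/dtheta[theta**4/4 + 4*theta**3/9 + theta/3] = theta**3 + 4*theta**2/3 + 1/3, which equals f(theta).
F(5/2) = 10105/576; F(1/2) = 137/576.
Integral = F(5/2) - F(1/2) = 623/36.

Antiderivative: F(theta) = theta**4/4 + 4*theta**3/9 + theta/3; value = 623/36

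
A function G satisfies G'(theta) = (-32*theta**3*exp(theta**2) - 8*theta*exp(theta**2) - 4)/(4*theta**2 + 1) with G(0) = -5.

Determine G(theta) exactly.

G(theta) = -4*exp(theta**2) - 2*atan(2*theta) - 1

A candidate passes only if d/dtheta[G] lands on the given G'(theta) exactly.
A general antiderivative is -4*exp(theta**2) - 2*atan(2*theta) + C.
The condition gives C = -5 - (-4) = -1.
So G(theta) = -4*exp(theta**2) - 2*atan(2*theta) - 1.
Check: d/dtheta[-4*exp(theta**2) - 2*atan(2*theta) - 1] = (-32*theta**3*exp(theta**2) - 8*theta*exp(theta**2) - 4)/(4*theta**2 + 1) = G'(theta).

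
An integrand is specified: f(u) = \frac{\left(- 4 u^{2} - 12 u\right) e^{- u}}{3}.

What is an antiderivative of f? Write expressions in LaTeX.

f has the shape v'r + vr' for v = \frac{4 u^{2}}{3} + \frac{20 u}{3} + \frac{20}{3} and r = e^{- u} — it is the derivative of the product v*r.
Check: d/du[\frac{\left(4 u^{2} + 20 u + 20\right) e^{- u}}{3}] = \frac{\left(- 4 u^{2} - 12 u\right) e^{- u}}{3} = f(u).

An antiderivative is F(u) = \frac{\left(4 u^{2} + 20 u + 20\right) e^{- u}}{3}.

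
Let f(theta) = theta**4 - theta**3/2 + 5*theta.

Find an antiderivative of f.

An antiderivative is F(theta) = theta**2*(8*theta**3 - 5*theta**2 + 100)/40.

The integrand splits into summands that can be handled one at a time.
Check: d/dtheta[theta**2*(8*theta**3 - 5*theta**2 + 100)/40] = theta**4 - theta**3/2 + 5*theta = f(theta).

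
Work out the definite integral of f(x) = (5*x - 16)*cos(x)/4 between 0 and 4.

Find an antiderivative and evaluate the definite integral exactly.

Any candidate F(x) must reproduce f(x) exactly when differentiated.
F(x) = 5*x*sin(x)/4 - 4*sin(x) + 5*cos(x)/4 is an antiderivative of f.
Check: d/dx[5*x*sin(x)/4 - 4*sin(x) + 5*cos(x)/4] = 5*x*cos(x)/4 - 4*cos(x), which equals f(x).
F(4) = 5*cos(4)/4 + sin(4); F(0) = 5/4.
Integral = F(4) - F(0) = -5/4 + 5*cos(4)/4 + sin(4).

Antiderivative: F(x) = 5*x*sin(x)/4 - 4*sin(x) + 5*cos(x)/4; value = -5/4 + 5*cos(4)/4 + sin(4)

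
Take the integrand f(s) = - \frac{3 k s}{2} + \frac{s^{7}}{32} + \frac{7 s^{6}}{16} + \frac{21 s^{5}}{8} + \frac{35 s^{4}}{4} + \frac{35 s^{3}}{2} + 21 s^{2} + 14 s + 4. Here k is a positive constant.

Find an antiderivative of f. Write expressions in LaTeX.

Integrate term by term and add the pieces.
Check: d/ds[\frac{- 192 k s^{2} + s^{8} + 16 s^{7} + 112 s^{6} + 448 s^{5} + 1120 s^{4} + 1792 s^{3} + 1792 s^{2} + 1024 s + 256}{256}] = - \frac{3 k s}{2} + \frac{s^{7}}{32} + \frac{7 s^{6}}{16} + \frac{21 s^{5}}{8} + \frac{35 s^{4}}{4} + \frac{35 s^{3}}{2} + 21 s^{2} + 14 s + 4 = f(s).

An antiderivative is F(s) = \frac{- 192 k s^{2} + s^{8} + 16 s^{7} + 112 s^{6} + 448 s^{5} + 1120 s^{4} + 1792 s^{3} + 1792 s^{2} + 1024 s + 256}{256}.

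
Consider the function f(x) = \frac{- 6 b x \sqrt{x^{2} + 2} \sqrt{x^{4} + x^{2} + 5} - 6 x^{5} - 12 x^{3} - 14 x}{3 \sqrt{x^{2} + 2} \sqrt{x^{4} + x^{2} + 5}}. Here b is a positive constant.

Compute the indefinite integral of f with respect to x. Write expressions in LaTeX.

F(x) = - b x^{2} - \frac{4 \sqrt{\frac{x^{2}}{2} + 1} \sqrt{\frac{x^{4}}{2} + \frac{x^{2}}{2} + \frac{5}{2}}}{3} + C

Recover f(x) by differentiating a candidate F(x); any mismatch rules it out.
Check: d/dx[- b x^{2} - \frac{4 \sqrt{\frac{x^{2}}{2} + 1} \sqrt{\frac{x^{4}}{2} + \frac{x^{2}}{2} + \frac{5}{2}}}{3}] = \frac{- 6 b x \sqrt{x^{2} + 2} \sqrt{x^{4} + x^{2} + 5} - 6 x^{5} - 12 x^{3} - 14 x}{3 \sqrt{x^{2} + 2} \sqrt{x^{4} + x^{2} + 5}} = f(x).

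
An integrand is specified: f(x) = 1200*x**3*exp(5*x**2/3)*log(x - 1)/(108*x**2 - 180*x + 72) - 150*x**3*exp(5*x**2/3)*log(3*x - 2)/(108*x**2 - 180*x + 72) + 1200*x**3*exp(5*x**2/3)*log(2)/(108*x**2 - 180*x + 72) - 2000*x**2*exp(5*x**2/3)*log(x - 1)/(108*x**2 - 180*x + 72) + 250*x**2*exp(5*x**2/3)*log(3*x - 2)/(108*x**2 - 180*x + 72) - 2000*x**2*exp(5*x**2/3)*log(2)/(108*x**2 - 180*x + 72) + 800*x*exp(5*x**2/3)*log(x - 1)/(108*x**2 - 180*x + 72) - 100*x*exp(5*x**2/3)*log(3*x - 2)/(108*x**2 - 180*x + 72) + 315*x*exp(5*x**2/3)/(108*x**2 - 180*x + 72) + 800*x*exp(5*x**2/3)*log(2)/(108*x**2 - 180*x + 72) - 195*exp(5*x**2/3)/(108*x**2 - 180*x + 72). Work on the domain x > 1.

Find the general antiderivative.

f has the shape u'v + uv' for u = 10*log(2*x - 2)/3 - 5*log(3*x - 2)/12 and v = exp(5*x**2/3) — it is the derivative of the product u*v.
Check: d/dx[10*exp(5*x**2/3)*log(2*x - 2)/3 - 5*exp(5*x**2/3)*log(3*x - 2)/12] = (1200*x**3*exp(5*x**2/3)*log(x - 1) - 150*x**3*exp(5*x**2/3)*log(3*x - 2) + 1200*x**3*exp(5*x**2/3)*log(2) - 2000*x**2*exp(5*x**2/3)*log(x - 1) + 250*x**2*exp(5*x**2/3)*log(3*x - 2) - 2000*x**2*exp(5*x**2/3)*log(2) + 800*x*exp(5*x**2/3)*log(x - 1) - 100*x*exp(5*x**2/3)*log(3*x - 2) + 315*x*exp(5*x**2/3) + 800*x*exp(5*x**2/3)*log(2) - 195*exp(5*x**2/3))/(108*x**2 - 180*x + 72), which equals f(x).

F(x) = 10*exp(5*x**2/3)*log(2*x - 2)/3 - 5*exp(5*x**2/3)*log(3*x - 2)/12 + C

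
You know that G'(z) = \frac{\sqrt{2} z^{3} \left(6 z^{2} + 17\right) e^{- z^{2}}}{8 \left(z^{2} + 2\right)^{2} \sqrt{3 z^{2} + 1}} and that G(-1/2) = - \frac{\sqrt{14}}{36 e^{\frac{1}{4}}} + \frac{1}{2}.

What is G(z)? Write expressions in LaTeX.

The proposed G(z) is checked by its d/dz: the result must match the given G'(z).
A general antiderivative is - \frac{\sqrt{\frac{3 z^{2}}{2} + \frac{1}{2}} e^{- z^{2}}}{4 \left(z^{2} + 2\right)} + C.
The condition gives C = - \frac{\sqrt{14}}{36 e^{\frac{1}{4}}} + \frac{1}{2} - (- \frac{\sqrt{14}}{36 e^{\frac{1}{4}}}) = \frac{1}{2}.
So G(z) = \frac{\left(4 \left(z^{2} + 2\right) e^{z^{2}} - \sqrt{2} \sqrt{3 z^{2} + 1}\right) e^{- z^{2}}}{8 \left(z^{2} + 2\right)}.
Check: d/dz[\frac{\left(4 \left(z^{2} + 2\right) e^{z^{2}} - \sqrt{2} \sqrt{3 z^{2} + 1}\right) e^{- z^{2}}}{8 \left(z^{2} + 2\right)}] = \frac{6 \sqrt{2} z^{5} + 17 \sqrt{2} z^{3}}{8 z^{4} \sqrt{3 z^{2} + 1} e^{z^{2}} + 32 z^{2} \sqrt{3 z^{2} + 1} e^{z^{2}} + 32 \sqrt{3 z^{2} + 1} e^{z^{2}}}, which equals G'(z).

G(z) = \frac{\left(4 \left(z^{2} + 2\right) e^{z^{2}} - \sqrt{2} \sqrt{3 z^{2} + 1}\right) e^{- z^{2}}}{8 \left(z^{2} + 2\right)}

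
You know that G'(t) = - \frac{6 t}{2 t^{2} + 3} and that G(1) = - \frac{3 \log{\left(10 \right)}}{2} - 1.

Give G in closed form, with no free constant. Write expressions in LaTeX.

G(t) = - \frac{3 \log{\left(2 t^{2} + 3 \right)}}{2} - \frac{3 \log{\left(2 \right)}}{2} - 1

The substitution u = 4 t^{2} + 6 works: G'(t) is exactly (dG/du)*(du/dt) for that inner function.
A general antiderivative is - \frac{3 \log{\left(4 t^{2} + 6 \right)}}{2} + C.
The condition gives C = - \frac{3 \log{\left(10 \right)}}{2} - 1 - (- \frac{3 \log{\left(10 \right)}}{2}) = -1.
So G(t) = - \frac{3 \log{\left(2 t^{2} + 3 \right)}}{2} - \frac{3 \log{\left(2 \right)}}{2} - 1.
Check: d/dt[- \frac{3 \log{\left(2 t^{2} + 3 \right)}}{2} - \frac{3 \log{\left(2 \right)}}{2} - 1] = - \frac{6 t}{2 t^{2} + 3} = G'(t).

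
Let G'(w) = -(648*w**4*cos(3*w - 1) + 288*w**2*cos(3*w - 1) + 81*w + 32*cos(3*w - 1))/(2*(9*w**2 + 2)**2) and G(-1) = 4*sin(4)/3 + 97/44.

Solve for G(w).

A first test for any G(w): its w-derivative must equal the given G'(w).
A general antiderivative is -4*sin(3*w - 1)/3 + 3/(4*(3*w**2 + 2/3)) + C.
The condition gives C = 4*sin(4)/3 + 97/44 - (4*sin(4)/3 + 9/44) = 2.
So G(w) = (-144*w**2*sin(3*w - 1) + 216*w**2 - 32*sin(3*w - 1) + 75)/(108*w**2 + 24).
Check: d/dw[(-144*w**2*sin(3*w - 1) + 216*w**2 - 32*sin(3*w - 1) + 75)/(108*w**2 + 24)] = (-648*w**4*cos(3*w - 1) - 288*w**2*cos(3*w - 1) - 81*w - 32*cos(3*w - 1))/(162*w**4 + 72*w**2 + 8), which equals G'(w).

G(w) = (-144*w**2*sin(3*w - 1) + 216*w**2 - 32*sin(3*w - 1) + 75)/(108*w**2 + 24)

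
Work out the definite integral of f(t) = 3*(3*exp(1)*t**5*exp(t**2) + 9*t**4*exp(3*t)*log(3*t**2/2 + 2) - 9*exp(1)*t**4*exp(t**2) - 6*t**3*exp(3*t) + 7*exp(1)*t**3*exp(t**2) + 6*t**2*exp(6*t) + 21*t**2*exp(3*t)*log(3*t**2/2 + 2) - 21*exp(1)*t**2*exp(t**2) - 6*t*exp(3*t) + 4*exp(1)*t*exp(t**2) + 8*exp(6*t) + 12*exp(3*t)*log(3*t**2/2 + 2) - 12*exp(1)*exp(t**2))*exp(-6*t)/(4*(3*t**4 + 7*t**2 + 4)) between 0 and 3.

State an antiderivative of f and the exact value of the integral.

An antiderivative F(t) passes only if d/dt[F] lands on f(t) exactly.
F(t) = -3*(-exp(t**2 - 3*t + 1)/2 + log(3*t**2/2 + 2))*exp(-3*t)/4 + 3*atan(t)/2 is an antiderivative of f.
Check: d/dt[-3*(-exp(t**2 - 3*t + 1)/2 + log(3*t**2/2 + 2))*exp(-3*t)/4 + 3*atan(t)/2] = (9*exp(1)*t**5*exp(t**2) + 27*t**4*exp(3*t)*log(3*t**2/2 + 2) - 27*exp(1)*t**4*exp(t**2) - 18*t**3*exp(3*t) + 21*exp(1)*t**3*exp(t**2) + 18*t**2*exp(6*t) + 63*t**2*exp(3*t)*log(3*t**2/2 + 2) - 63*exp(1)*t**2*exp(t**2) - 18*t*exp(3*t) + 12*exp(1)*t*exp(t**2) + 24*exp(6*t) + 36*exp(3*t)*log(3*t**2/2 + 2) - 36*exp(1)*exp(t**2))/(12*t**4*exp(6*t) + 28*t**2*exp(6*t) + 16*exp(6*t)), which equals f(t).
F(3) = -3*exp(-9)*log(31/2)/4 + 3*exp(-8)/8 + 3*atan(3)/2; F(0) = -3*log(2)/4 + 3*exp(1)/8.
Integral = F(3) - F(0) = -3*exp(1)/8 - 3*exp(-9)*log(31/2)/4 + 3*exp(-8)/8 + 3*log(2)/4 + 3*atan(3)/2.

Antiderivative: F(t) = -3*(-exp(t**2 - 3*t + 1)/2 + log(3*t**2/2 + 2))*exp(-3*t)/4 + 3*atan(t)/2; value = -3*exp(1)/8 - 3*exp(-9)*log(31/2)/4 + 3*exp(-8)/8 + 3*log(2)/4 + 3*atan(3)/2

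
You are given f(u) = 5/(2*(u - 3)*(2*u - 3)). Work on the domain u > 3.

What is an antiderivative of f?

An antiderivative is F(u) = 5*(log(u - 3) - log(u - 3/2))/6.

The denominator factors as 2*(u - 3)*(2*u - 3); partial fractions split f into directly integrable pieces: -5/(3*(2*u - 3)) + 5/(6*(u - 3)).
Check: d/du[5*(log(u - 3) - log(u - 3/2))/6] = 5/(4*u**2 - 18*u + 18), which equals f(u).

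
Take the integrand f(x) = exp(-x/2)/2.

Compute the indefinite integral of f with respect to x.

F(x) = -exp(-x/2) + C

An antiderivative F(x) passes only if d/dx[F] lands on f(x) exactly.
Check: d/dx[-exp(-x/2)] = exp(-x/2)/2 = f(x).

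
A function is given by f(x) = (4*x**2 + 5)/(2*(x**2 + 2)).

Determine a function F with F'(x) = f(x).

Recover f(x) by differentiating a candidate F(x); any mismatch rules it out.
Check: d/dx[(8*x - 3*sqrt(2)*atan(sqrt(2)*x/2))/4] = (4*x**2 + 5)/(2*x**2 + 4), which equals f(x).

An antiderivative is F(x) = (8*x - 3*sqrt(2)*atan(sqrt(2)*x/2))/4.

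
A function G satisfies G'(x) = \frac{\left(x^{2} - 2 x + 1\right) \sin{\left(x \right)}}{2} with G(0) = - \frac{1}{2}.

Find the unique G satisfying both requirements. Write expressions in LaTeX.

G(x) = \frac{- x^{2} \cos{\left(x \right)} + 2 x \sin{\left(x \right)} + 2 x \cos{\left(x \right)} - 2 \sin{\left(x \right)} + \cos{\left(x \right)} - 2}{2}

Any candidate G(x) must reproduce the stated G'(x) exactly.
A general antiderivative is - \frac{x^{2} \cos{\left(x \right)}}{2} + x \sin{\left(x \right)} + x \cos{\left(x \right)} - \sin{\left(x \right)} + \frac{\cos{\left(x \right)}}{2} + C.
The condition gives C = - \frac{1}{2} - (\frac{1}{2}) = -1.
So G(x) = \frac{- x^{2} \cos{\left(x \right)} + 2 x \sin{\left(x \right)} + 2 x \cos{\left(x \right)} - 2 \sin{\left(x \right)} + \cos{\left(x \right)} - 2}{2}.
Check: d/dx[\frac{- x^{2} \cos{\left(x \right)} + 2 x \sin{\left(x \right)} + 2 x \cos{\left(x \right)} - 2 \sin{\left(x \right)} + \cos{\left(x \right)} - 2}{2}] = \frac{x^{2} \sin{\left(x \right)}}{2} - x \sin{\left(x \right)} + \frac{\sin{\left(x \right)}}{2}, which equals G'(x).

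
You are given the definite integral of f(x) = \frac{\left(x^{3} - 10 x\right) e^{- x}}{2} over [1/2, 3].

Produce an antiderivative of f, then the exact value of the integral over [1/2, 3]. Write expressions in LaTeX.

f has the shape u'v + uv' for u = - \frac{x^{3}}{2} - \frac{3 x^{2}}{2} + 2 x + 2 and v = e^{- x} — it is the derivative of the product u*v.
F(x) = \frac{\left(- x^{3} - 3 x^{2} + 4 x + 4\right) e^{- x}}{2} is an antiderivative of f.
Check: d/dx[\frac{\left(- x^{3} - 3 x^{2} + 4 x + 4\right) e^{- x}}{2}] = \frac{\left(x^{3} - 10 x\right) e^{- x}}{2} = f(x).
F(3) = - \frac{19}{e^{3}}; F(1/2) = \frac{41}{16 e^{\frac{1}{2}}}.
Integral = F(3) - F(1/2) = - \frac{41}{16 e^{\frac{1}{2}}} - \frac{19}{e^{3}}.

Antiderivative: F(x) = \frac{\left(- x^{3} - 3 x^{2} + 4 x + 4\right) e^{- x}}{2}; value = - \frac{41}{16 e^{\frac{1}{2}}} - \frac{19}{e^{3}}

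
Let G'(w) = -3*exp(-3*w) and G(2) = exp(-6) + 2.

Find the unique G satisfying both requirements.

G(w) = (2*exp(3*w) + 1)*exp(-3*w)

Any candidate G(w) must reproduce the stated G'(w) exactly.
A general antiderivative is exp(-3*w) + C.
The condition gives C = exp(-6) + 2 - (exp(-6)) = 2.
So G(w) = (2*exp(3*w) + 1)*exp(-3*w).
Check: d/dw[(2*exp(3*w) + 1)*exp(-3*w)] = -3*exp(-3*w) = G'(w).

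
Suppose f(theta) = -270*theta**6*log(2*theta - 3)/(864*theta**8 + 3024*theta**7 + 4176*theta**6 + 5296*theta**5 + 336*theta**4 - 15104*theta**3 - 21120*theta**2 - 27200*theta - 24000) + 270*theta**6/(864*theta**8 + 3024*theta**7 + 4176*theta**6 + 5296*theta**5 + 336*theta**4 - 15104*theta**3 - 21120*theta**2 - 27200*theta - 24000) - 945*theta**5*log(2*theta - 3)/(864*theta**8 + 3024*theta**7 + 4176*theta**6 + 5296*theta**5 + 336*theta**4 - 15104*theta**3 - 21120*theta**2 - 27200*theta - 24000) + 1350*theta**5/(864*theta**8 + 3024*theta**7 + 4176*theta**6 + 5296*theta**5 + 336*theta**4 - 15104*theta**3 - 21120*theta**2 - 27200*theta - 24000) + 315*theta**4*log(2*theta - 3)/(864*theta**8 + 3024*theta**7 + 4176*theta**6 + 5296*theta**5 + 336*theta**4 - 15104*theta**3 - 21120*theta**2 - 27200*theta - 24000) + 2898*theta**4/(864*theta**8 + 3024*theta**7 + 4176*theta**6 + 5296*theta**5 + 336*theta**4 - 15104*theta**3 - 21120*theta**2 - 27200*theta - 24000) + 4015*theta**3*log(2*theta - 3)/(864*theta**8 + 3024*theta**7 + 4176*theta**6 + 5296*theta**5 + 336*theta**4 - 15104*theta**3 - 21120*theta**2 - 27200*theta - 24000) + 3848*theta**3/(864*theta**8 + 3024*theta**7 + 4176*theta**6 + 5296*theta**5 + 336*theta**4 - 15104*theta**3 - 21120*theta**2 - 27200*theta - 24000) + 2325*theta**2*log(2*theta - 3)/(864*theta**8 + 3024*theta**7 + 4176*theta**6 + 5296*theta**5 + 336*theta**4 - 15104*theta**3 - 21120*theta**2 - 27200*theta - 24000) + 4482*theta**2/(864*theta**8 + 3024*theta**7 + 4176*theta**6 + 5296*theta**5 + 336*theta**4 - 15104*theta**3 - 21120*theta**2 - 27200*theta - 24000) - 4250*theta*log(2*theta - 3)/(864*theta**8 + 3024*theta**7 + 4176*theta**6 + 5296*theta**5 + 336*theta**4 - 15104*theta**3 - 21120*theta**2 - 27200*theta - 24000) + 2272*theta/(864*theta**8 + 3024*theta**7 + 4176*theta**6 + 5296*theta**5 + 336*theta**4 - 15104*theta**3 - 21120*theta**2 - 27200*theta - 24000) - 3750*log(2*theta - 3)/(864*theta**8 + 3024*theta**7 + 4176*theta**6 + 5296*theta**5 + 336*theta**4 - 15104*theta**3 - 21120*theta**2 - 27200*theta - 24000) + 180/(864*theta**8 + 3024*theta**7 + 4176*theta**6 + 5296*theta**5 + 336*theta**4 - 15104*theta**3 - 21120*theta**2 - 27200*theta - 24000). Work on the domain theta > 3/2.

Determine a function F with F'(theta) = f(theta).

Integrate term by term and add the pieces.
Check: d/dtheta[-theta*(-5*log(2*theta - 3)/4 + 3/(2*(3*theta + 5)**2))/(4*(theta**2 + 2))] = (-270*theta**6*log(2*theta - 3) + 270*theta**6 - 945*theta**5*log(2*theta - 3) + 1350*theta**5 + 315*theta**4*log(2*theta - 3) + 2898*theta**4 + 4015*theta**3*log(2*theta - 3) + 3848*theta**3 + 2325*theta**2*log(2*theta - 3) + 4482*theta**2 - 4250*theta*log(2*theta - 3) + 2272*theta - 3750*log(2*theta - 3) + 180)/(864*theta**8 + 3024*theta**7 + 4176*theta**6 + 5296*theta**5 + 336*theta**4 - 15104*theta**3 - 21120*theta**2 - 27200*theta - 24000), which equals f(theta).

An antiderivative is F(theta) = -theta*(-5*log(2*theta - 3)/4 + 3/(2*(3*theta + 5)**2))/(4*(theta**2 + 2)).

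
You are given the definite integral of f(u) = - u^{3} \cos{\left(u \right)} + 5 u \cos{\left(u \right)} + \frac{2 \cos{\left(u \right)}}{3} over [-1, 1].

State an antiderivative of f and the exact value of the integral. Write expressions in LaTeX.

Integrate term by term and add the pieces.
F(u) = - \frac{3 u^{3} \sin{\left(u \right)} + 9 u^{2} \cos{\left(u \right)} - 33 u \sin{\left(u \right)} - 2 \sin{\left(u \right)} - 33 \cos{\left(u \right)}}{3} is an antiderivative of f.
Check: d/du[- \frac{3 u^{3} \sin{\left(u \right)} + 9 u^{2} \cos{\left(u \right)} - 33 u \sin{\left(u \right)} - 2 \sin{\left(u \right)} - 33 \cos{\left(u \right)}}{3}] = - u^{3} \cos{\left(u \right)} + 5 u \cos{\left(u \right)} + \frac{2 \cos{\left(u \right)}}{3} = f(u).
F(1) = 8 \cos{\left(1 \right)} + \frac{32 \sin{\left(1 \right)}}{3}; F(-1) = 8 \cos{\left(1 \right)} + \frac{28 \sin{\left(1 \right)}}{3}.
Integral = F(1) - F(-1) = \frac{4 \sin{\left(1 \right)}}{3}.

Antiderivative: F(u) = - \frac{3 u^{3} \sin{\left(u \right)} + 9 u^{2} \cos{\left(u \right)} - 33 u \sin{\left(u \right)} - 2 \sin{\left(u \right)} - 33 \cos{\left(u \right)}}{3}; value = \frac{4 \sin{\left(1 \right)}}{3}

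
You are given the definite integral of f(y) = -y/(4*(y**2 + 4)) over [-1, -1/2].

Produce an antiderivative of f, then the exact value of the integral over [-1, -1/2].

Antiderivative: F(y) = -log(y**2 + 4)/8; value = -log(17/4)/8 + log(5)/8

f matches the chain-rule pattern g'(h)*h' with inner function h(y) = y**2 + 4; substituting u = h(y) collapses the integral.
F(y) = -log(y**2 + 4)/8 is an antiderivative of f.
Check: d/dy[-log(y**2 + 4)/8] = -y/(4*y**2 + 16), which equals f(y).
F(-1/2) = -log(17/4)/8; F(-1) = -log(5)/8.
Integral = F(-1/2) - F(-1) = -log(17/4)/8 + log(5)/8.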